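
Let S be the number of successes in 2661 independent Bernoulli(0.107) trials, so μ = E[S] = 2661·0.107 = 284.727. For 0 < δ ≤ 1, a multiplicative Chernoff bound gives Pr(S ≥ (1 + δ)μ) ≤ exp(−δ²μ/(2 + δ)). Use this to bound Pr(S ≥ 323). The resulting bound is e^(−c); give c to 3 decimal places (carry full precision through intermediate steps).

2.410

Write 323 = (1 + δ)μ, so δ = 323/284.727 − 1 = 0.13442…
Then the exponent is δ²μ/(2 + δ) = (323 − μ)² / (μ·(2 + δ)) = 2.410330.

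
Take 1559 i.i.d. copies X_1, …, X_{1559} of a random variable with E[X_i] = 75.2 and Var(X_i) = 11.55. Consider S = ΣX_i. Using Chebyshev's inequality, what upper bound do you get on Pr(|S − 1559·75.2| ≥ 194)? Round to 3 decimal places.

Var(S) = n·Var(X_i) = 1559·11.55 = 18006.45.
Chebyshev: Pr(|S − 1559·75.2| ≥ 194) ≤ Var(S)/194² = 18006.45/37636 = 0.4784.

0.478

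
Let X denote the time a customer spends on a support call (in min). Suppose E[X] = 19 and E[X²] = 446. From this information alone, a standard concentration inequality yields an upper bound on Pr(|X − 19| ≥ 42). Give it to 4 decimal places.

The first two moments determine the variance, so Chebyshev's inequality is the sharpest standard bound available.
Var(X) = E[X²] − (E[X])² = 446 − 361 = 85.
Chebyshev's inequality: Pr(|X − μ| ≥ t) ≤ Var(X)/t² = 85/1764 = 0.0482.

0.0482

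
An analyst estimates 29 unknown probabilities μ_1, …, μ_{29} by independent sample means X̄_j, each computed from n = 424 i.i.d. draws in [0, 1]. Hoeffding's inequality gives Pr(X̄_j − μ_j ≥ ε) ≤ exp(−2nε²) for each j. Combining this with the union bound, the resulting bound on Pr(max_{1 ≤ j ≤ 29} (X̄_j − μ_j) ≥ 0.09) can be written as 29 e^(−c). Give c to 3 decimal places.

Union bound over the 29 events: Pr(max_{1 ≤ j ≤ 29} (X̄_j − μ_j) ≥ 0.09) ≤ 29·exp(−2nε²) = 29 exp(−2·424·0.09²).
So c = 2·424·0.09² = 6.8688.

6.869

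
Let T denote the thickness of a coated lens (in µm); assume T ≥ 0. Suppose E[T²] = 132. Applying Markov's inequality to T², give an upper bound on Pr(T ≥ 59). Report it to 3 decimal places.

0.038

Since T ≥ 0, the event {T ≥ 59} is the same as {T² ≥ 3481}.
Markov's inequality applied to T² gives Pr(T² ≥ 3481) ≤ E[T²]/3481 = 132/3481 = 0.0379.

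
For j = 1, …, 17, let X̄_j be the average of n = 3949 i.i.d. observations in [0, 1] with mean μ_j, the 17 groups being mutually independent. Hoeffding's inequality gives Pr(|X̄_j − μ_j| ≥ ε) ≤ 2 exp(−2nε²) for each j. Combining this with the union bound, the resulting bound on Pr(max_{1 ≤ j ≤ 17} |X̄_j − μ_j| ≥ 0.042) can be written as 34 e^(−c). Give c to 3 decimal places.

Union bound over the 17 events: Pr(max_{1 ≤ j ≤ 17} |X̄_j − μ_j| ≥ 0.042) ≤ 17·2·exp(−2nε²) = 34 exp(−2·3949·0.042²).
So c = 2·3949·0.042² = 13.9321.

13.932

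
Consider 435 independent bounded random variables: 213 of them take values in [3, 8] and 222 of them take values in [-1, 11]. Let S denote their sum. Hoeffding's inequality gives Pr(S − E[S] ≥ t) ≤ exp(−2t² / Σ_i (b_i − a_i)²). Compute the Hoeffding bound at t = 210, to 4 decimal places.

0.0939

Σ(b_i − a_i)² = 213·5² + 222·12² = 37293.
Exponent = 2·210² / 37293 = 2.36506.
Bound = exp(−2.36506) = 0.09394.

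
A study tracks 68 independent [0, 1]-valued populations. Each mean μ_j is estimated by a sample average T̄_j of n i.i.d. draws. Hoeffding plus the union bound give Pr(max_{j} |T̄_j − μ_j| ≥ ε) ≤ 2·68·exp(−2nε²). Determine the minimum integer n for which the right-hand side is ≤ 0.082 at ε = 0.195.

98

Need 2·68·exp(−2nε²) ≤ 0.082, i.e. exp(−2nε²) ≤ 0.082/136.
So 2nε² ≥ ln(136/0.082) = 7.413691.
Hence n ≥ 7.413691/(2·0.195²) = 97.484.
The smallest integer n is 98.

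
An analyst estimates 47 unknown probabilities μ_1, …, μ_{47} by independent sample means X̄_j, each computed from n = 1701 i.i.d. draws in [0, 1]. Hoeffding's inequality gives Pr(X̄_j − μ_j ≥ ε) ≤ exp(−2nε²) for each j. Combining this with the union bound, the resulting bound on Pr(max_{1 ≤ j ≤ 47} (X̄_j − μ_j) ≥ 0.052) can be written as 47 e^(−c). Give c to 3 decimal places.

9.199

Union bound over the 47 events: Pr(max_{1 ≤ j ≤ 47} (X̄_j − μ_j) ≥ 0.052) ≤ 47·exp(−2nε²) = 47 exp(−2·1701·0.052²).
So c = 2·1701·0.052² = 9.1990.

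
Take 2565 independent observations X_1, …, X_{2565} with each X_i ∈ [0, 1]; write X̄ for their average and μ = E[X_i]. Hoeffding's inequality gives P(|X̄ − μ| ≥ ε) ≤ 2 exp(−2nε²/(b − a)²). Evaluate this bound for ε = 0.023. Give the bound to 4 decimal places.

Exponent: 2nε²/(b − a)² = 2·2565·0.023² / 1² = 2.71377.
Bound = 2·exp(−2.71377) = 0.13257.

0.1326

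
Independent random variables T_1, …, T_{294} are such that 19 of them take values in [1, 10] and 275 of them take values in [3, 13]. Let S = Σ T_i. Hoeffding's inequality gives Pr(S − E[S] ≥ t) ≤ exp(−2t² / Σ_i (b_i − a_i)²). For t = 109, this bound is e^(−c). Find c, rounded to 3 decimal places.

Σ(b_i − a_i)² = 19·9² + 275·10² = 29039.
c = 2t² / 29039 = 2·109² / 29039 = 0.8183.

0.818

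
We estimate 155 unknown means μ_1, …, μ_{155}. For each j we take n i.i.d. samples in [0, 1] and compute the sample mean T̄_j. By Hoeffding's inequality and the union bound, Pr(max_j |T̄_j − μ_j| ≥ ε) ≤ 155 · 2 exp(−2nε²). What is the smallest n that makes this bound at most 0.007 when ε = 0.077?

Need 2·155·exp(−2nε²) ≤ 0.007, i.e. exp(−2nε²) ≤ 0.007/310.
So 2nε² ≥ ln(310/0.007) = 10.698417.
Hence n ≥ 10.698417/(2·0.077²) = 902.211.
The smallest integer n is 903.

903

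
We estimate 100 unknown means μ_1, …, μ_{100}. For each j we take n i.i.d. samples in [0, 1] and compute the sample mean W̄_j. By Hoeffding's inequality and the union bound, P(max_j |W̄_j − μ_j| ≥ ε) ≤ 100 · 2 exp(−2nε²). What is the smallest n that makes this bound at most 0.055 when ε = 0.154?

Need 2·100·exp(−2nε²) ≤ 0.055, i.e. exp(−2nε²) ≤ 0.055/200.
So 2nε² ≥ ln(200/0.055) = 8.198739.
Hence n ≥ 8.198739/(2·0.154²) = 172.852.
The smallest integer n is 173.

173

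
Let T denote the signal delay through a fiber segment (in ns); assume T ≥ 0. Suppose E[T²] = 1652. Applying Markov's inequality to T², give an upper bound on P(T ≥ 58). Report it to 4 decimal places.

0.4911

Since T ≥ 0, the event {T ≥ 58} is the same as {T² ≥ 3364}.
Markov's inequality applied to T² gives P(T² ≥ 3364) ≤ E[T²]/3364 = 1652/3364 = 0.4911.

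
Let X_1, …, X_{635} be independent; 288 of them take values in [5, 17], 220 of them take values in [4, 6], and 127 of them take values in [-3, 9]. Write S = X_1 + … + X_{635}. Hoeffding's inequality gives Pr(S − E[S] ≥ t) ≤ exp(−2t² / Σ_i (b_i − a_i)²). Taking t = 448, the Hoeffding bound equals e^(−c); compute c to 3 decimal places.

Σ(b_i − a_i)² = 288·12² + 220·2² + 127·12² = 60640.
c = 2t² / 60640 = 2·448² / 60640 = 6.6195.

6.620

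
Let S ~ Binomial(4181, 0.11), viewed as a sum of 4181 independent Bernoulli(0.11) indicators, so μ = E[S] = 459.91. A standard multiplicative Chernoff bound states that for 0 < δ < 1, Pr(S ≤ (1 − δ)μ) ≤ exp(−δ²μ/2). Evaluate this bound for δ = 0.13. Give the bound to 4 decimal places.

0.0205

Exponent = δ²μ/2 = 0.13²·459.91/2 = 3.8862.
Bound = exp(−3.8862) = 0.02052.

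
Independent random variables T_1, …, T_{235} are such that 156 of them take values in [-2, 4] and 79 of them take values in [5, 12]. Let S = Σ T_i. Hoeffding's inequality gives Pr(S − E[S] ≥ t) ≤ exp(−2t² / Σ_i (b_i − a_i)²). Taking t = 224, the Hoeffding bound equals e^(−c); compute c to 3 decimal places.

Σ(b_i − a_i)² = 156·6² + 79·7² = 9487.
c = 2t² / 9487 = 2·224² / 9487 = 10.5778.

10.578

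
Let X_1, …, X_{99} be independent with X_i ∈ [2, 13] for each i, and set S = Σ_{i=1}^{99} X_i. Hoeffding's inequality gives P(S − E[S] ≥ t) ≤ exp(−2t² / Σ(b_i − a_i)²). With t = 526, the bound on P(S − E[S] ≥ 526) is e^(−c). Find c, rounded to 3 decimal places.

46.194

Σ(b_i − a_i)² = 99·(11)² = 11979.
c = 2t²/11979 = 2·526²/11979 = 46.1935.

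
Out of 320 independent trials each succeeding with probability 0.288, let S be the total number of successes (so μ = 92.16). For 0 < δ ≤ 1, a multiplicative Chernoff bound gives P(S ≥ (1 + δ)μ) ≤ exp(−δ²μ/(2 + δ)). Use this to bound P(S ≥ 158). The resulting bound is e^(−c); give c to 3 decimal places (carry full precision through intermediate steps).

17.329

Write 158 = (1 + δ)μ, so δ = 158/92.16 − 1 = 0.7144097…
Then the exponent is δ²μ/(2 + δ) = (158 − μ)² / (μ·(2 + δ)) = 17.328532.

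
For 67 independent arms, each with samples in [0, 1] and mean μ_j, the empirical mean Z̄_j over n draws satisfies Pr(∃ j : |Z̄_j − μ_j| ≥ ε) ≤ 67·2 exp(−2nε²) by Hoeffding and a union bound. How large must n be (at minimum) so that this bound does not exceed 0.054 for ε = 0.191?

Need 2·67·exp(−2nε²) ≤ 0.054, i.e. exp(−2nε²) ≤ 0.054/134.
So 2nε² ≥ ln(134/0.054) = 7.816611.
Hence n ≥ 7.816611/(2·0.191²) = 107.133.
The smallest integer n is 108.

108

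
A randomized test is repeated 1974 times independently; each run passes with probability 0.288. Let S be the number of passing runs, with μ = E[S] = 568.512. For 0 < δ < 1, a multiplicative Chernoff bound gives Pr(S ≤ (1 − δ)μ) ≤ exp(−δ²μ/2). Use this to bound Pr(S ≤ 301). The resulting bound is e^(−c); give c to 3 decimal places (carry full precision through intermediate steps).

62.939

Write 301 = (1 − δ)μ, so δ = 1 − 301/568.512 = 0.4705477…
Then the exponent is δ²μ/2 = (μ − 301)²/(2μ) = 62.938575.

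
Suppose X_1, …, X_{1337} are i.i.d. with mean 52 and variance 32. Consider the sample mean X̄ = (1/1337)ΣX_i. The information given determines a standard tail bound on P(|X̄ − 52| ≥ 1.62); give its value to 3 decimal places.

0.009

With mean and variance of each term known, Chebyshev's inequality bounds the deviation of the sum (or sample mean).
Var(X̄) = Var(X_i)/n = 32/1337 = 0.023934.
Chebyshev: P(|X̄ − 52| ≥ 1.62) ≤ Var(X̄)/(1.62)² = 32/(1337·1.62²) = 0.0091.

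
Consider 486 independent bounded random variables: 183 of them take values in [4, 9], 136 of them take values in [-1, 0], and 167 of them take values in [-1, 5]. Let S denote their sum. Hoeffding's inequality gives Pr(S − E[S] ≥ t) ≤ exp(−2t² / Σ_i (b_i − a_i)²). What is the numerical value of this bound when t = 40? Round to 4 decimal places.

0.7420

Σ(b_i − a_i)² = 183·5² + 136·1² + 167·6² = 10723.
Exponent = 2·40² / 10723 = 0.29842.
Bound = exp(−0.29842) = 0.74199.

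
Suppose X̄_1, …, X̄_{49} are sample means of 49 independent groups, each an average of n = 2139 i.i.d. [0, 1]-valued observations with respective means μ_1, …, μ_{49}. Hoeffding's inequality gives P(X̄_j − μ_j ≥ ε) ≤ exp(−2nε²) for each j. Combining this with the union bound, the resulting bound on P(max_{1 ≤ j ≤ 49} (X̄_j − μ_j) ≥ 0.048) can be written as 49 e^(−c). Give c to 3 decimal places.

Union bound over the 49 events: P(max_{1 ≤ j ≤ 49} (X̄_j − μ_j) ≥ 0.048) ≤ 49·exp(−2nε²) = 49 exp(−2·2139·0.048²).
So c = 2·2139·0.048² = 9.8565.

9.857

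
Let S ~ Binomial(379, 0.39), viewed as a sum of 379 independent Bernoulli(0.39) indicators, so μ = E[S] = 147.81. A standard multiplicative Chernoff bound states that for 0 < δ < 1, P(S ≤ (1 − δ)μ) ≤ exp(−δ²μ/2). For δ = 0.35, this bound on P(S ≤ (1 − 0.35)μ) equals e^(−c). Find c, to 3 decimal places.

c = δ²μ/2 = 0.35²·147.81/2 = 9.0534.

9.053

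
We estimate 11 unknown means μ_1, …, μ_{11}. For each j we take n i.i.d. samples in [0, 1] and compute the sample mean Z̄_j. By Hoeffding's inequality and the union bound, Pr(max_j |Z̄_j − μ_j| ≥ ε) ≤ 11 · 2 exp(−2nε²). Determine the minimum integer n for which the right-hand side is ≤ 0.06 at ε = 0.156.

122

Need 2·11·exp(−2nε²) ≤ 0.06, i.e. exp(−2nε²) ≤ 0.06/22.
So 2nε² ≥ ln(22/0.06) = 5.904453.
Hence n ≥ 5.904453/(2·0.156²) = 121.311.
The smallest integer n is 122.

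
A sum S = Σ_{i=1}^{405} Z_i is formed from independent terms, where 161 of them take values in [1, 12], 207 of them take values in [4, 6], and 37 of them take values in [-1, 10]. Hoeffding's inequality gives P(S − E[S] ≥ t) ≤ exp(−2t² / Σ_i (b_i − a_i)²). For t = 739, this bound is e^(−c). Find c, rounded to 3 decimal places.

44.067

Σ(b_i − a_i)² = 161·11² + 207·2² + 37·11² = 24786.
c = 2t² / 24786 = 2·739² / 24786 = 44.0669.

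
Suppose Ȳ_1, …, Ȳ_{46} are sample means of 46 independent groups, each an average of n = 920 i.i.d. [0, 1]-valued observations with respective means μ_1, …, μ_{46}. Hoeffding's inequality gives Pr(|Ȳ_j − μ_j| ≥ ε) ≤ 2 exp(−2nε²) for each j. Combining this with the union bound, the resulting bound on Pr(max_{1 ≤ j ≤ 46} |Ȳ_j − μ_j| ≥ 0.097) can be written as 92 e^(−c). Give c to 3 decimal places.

Union bound over the 46 events: Pr(max_{1 ≤ j ≤ 46} |Ȳ_j − μ_j| ≥ 0.097) ≤ 46·2·exp(−2nε²) = 92 exp(−2·920·0.097²).
So c = 2·920·0.097² = 17.3126.

17.313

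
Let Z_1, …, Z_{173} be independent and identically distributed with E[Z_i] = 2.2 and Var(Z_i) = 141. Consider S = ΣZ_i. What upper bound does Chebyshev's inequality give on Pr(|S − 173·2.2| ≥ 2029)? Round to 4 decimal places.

Var(S) = n·Var(Z_i) = 173·141 = 24393.
Chebyshev: Pr(|S − 173·2.2| ≥ 2029) ≤ Var(S)/2029² = 24393/4116841 = 0.0059.

0.0059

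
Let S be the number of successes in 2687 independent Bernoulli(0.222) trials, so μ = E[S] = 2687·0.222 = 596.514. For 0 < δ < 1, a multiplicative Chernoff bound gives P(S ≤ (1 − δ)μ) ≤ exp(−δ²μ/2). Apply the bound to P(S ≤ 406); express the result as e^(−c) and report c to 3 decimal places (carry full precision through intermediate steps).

30.423

Write 406 = (1 − δ)μ, so δ = 1 − 406/596.514 = 0.3193789…
Then the exponent is δ²μ/2 = (μ − 406)²/(2μ) = 30.423078.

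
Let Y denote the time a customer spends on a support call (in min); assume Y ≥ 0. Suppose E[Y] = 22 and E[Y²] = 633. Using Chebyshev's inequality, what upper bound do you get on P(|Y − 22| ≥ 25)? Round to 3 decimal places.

0.238

Var(Y) = E[Y²] − (E[Y])² = 633 − 484 = 149.
Chebyshev's inequality: P(|Y − μ| ≥ t) ≤ Var(Y)/t² = 149/625 = 0.2384.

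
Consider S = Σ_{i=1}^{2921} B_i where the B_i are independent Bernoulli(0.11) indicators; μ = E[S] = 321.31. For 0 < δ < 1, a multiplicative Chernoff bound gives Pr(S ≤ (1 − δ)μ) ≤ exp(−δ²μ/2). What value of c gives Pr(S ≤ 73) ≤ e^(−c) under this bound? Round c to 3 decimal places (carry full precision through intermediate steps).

Write 73 = (1 − δ)μ, so δ = 1 − 73/321.31 = 0.7728051…
Then the exponent is δ²μ/2 = (μ − 73)²/(2μ) = 95.947615.

95.948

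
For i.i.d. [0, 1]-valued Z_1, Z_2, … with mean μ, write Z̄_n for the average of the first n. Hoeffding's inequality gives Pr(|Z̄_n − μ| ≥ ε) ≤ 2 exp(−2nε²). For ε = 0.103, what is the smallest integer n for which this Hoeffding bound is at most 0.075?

Require 2·exp(−2nε²) ≤ 0.075, i.e. 2nε² ≥ ln(2/0.075) = 3.283414.
So n ≥ 3.283414 / (2·0.103²) = 154.747.
The smallest integer n is 155.

155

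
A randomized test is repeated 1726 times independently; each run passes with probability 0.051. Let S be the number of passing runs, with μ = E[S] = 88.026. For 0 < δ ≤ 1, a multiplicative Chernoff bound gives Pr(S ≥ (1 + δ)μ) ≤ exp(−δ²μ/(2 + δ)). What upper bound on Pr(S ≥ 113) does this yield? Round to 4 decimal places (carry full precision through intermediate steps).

0.0449

Write 113 = (1 + δ)μ, so δ = 113/88.026 − 1 = 0.2837116…
Then the exponent is δ²μ/(2 + δ) = (113 − μ)² / (μ·(2 + δ)) = 3.102587.
Bound = exp(−3.102587) = 0.04493.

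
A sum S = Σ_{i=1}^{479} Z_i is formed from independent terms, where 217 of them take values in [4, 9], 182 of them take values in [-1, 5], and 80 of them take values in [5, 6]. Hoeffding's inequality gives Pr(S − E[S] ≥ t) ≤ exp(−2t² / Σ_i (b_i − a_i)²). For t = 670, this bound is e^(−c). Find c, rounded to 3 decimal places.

Σ(b_i − a_i)² = 217·5² + 182·6² + 80·1² = 12057.
c = 2t² / 12057 = 2·670² / 12057 = 74.4630.

74.463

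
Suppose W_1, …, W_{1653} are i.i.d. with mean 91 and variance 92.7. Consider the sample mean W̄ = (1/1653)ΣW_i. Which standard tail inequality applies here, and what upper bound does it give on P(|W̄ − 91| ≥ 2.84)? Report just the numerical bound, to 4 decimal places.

With mean and variance of each term known, Chebyshev's inequality bounds the deviation of the sum (or sample mean).
Var(W̄) = Var(W_i)/n = 92.7/1653 = 0.05608.
Chebyshev: P(|W̄ − 91| ≥ 2.84) ≤ Var(W̄)/(2.84)² = 92.7/(1653·2.84²) = 0.0070.

0.0070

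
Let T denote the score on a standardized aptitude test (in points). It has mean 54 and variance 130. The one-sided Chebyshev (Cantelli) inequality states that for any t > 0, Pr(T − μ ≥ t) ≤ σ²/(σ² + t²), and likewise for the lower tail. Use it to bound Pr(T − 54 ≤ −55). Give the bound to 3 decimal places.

Here σ² = 130 and t = 55, so σ² + t² = 3155.
Cantelli's bound: 130/3155 = 0.0412.

0.041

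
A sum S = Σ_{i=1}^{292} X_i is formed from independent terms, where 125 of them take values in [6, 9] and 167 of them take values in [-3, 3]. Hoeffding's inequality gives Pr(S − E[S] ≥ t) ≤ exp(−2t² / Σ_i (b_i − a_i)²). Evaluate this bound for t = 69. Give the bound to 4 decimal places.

0.2634

Σ(b_i − a_i)² = 125·3² + 167·6² = 7137.
Exponent = 2·69² / 7137 = 1.33417.
Bound = exp(−1.33417) = 0.26338.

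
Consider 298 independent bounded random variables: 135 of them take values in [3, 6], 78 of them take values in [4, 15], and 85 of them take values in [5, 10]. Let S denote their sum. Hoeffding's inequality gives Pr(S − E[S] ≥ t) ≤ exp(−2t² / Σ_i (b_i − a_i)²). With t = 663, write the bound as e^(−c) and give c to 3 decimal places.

Σ(b_i − a_i)² = 135·3² + 78·11² + 85·5² = 12778.
c = 2t² / 12778 = 2·663² / 12778 = 68.8009.

68.801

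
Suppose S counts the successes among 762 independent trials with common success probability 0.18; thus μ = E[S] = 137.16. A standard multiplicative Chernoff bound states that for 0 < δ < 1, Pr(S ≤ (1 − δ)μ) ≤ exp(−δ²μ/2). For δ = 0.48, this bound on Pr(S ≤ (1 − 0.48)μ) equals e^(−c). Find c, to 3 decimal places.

c = δ²μ/2 = 0.48²·137.16/2 = 15.8008.

15.801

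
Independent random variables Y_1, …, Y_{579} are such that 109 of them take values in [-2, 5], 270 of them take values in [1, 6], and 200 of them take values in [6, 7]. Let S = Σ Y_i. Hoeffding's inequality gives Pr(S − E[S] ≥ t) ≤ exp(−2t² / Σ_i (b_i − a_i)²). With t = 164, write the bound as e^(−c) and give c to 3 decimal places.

Σ(b_i − a_i)² = 109·7² + 270·5² + 200·1² = 12291.
c = 2t² / 12291 = 2·164² / 12291 = 4.3765.

4.377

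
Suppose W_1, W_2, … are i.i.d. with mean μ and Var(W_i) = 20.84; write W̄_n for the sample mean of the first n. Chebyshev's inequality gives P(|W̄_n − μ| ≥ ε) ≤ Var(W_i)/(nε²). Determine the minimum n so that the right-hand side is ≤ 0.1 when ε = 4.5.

11

Require 20.84/(n·4.5²) ≤ 0.1, i.e. n ≥ 20.84/(0.1·4.5²) = 10.291.
The smallest integer n is 11.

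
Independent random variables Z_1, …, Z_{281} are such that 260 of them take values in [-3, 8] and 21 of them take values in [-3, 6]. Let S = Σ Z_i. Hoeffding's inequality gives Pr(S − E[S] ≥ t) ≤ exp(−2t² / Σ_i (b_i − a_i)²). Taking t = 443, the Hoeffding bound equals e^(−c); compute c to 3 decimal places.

Σ(b_i − a_i)² = 260·11² + 21·9² = 33161.
c = 2t² / 33161 = 2·443² / 33161 = 11.8361.

11.836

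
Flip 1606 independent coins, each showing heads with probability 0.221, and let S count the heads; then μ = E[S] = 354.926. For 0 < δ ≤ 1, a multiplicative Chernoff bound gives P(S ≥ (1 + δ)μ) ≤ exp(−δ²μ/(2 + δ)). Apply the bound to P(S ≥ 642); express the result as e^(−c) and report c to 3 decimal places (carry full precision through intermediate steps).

82.666

Write 642 = (1 + δ)μ, so δ = 642/354.926 − 1 = 0.8088278…
Then the exponent is δ²μ/(2 + δ) = (642 − μ)² / (μ·(2 + δ)) = 82.665596.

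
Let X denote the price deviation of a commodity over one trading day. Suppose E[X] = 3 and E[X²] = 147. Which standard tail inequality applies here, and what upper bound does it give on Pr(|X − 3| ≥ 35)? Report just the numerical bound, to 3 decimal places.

0.113

The first two moments determine the variance, so Chebyshev's inequality is the sharpest standard bound available.
Var(X) = E[X²] − (E[X])² = 147 − 9 = 138.
Chebyshev's inequality: Pr(|X − μ| ≥ t) ≤ Var(X)/t² = 138/1225 = 0.1127.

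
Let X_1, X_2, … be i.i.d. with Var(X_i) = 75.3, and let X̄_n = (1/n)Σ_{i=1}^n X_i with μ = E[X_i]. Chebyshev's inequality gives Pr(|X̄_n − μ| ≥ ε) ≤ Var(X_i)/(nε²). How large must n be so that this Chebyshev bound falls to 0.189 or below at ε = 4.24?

23

Require 75.3/(n·4.24²) ≤ 0.189, i.e. n ≥ 75.3/(0.189·4.24²) = 22.162.
The smallest integer n is 23.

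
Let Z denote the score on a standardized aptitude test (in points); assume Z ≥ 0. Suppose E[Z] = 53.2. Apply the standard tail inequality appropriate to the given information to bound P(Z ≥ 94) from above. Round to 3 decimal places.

0.566

Only the mean of a non-negative variable is known, so Markov's inequality is the applicable tail bound.
Markov's inequality: for a non-negative random variable, P(Z ≥ a) ≤ E[Z]/a.
Here E[Z] = 53.2 and a = 94, so the bound is 53.2/94 = 0.5660.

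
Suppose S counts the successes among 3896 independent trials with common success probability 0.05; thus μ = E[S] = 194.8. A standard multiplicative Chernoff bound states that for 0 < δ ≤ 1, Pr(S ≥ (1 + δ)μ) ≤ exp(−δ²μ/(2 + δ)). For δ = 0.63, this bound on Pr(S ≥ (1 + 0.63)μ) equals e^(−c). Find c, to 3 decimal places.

c = δ²μ/(2 + δ) = 0.63²·194.8/(2 + 0.63) = 29.3978.

29.398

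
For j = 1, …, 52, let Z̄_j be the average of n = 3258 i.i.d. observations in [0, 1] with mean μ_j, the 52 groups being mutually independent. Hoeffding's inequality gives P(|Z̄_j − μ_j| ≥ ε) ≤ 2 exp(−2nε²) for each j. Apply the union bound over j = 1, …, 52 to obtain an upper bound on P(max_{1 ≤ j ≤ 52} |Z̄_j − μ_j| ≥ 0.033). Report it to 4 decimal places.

0.0862

Per-experiment Hoeffding bound: 2·exp(−2·3258·0.033²) = 2·exp(−7.09592) = 0.0016569.
Union bound over 52 events: 52·0.0016569 = 0.08616.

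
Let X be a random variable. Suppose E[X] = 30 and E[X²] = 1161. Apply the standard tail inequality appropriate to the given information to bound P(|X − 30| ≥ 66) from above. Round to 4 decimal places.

0.0599

The first two moments determine the variance, so Chebyshev's inequality is the sharpest standard bound available.
Var(X) = E[X²] − (E[X])² = 1161 − 900 = 261.
Chebyshev's inequality: P(|X − μ| ≥ t) ≤ Var(X)/t² = 261/4356 = 0.0599.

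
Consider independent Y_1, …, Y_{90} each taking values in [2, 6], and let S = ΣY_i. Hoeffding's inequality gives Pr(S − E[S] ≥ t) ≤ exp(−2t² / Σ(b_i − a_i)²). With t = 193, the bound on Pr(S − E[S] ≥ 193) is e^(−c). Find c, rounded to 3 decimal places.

Σ(b_i − a_i)² = 90·(4)² = 1440.
c = 2t²/1440 = 2·193²/1440 = 51.7347.

51.735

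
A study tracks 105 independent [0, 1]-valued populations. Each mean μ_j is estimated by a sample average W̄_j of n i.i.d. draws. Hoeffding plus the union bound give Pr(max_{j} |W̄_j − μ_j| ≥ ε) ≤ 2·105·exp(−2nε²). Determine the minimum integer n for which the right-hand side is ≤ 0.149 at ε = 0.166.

132

Need 2·105·exp(−2nε²) ≤ 0.149, i.e. exp(−2nε²) ≤ 0.149/210.
So 2nε² ≥ ln(210/0.149) = 7.250917.
Hence n ≥ 7.250917/(2·0.166²) = 131.567.
The smallest integer n is 132.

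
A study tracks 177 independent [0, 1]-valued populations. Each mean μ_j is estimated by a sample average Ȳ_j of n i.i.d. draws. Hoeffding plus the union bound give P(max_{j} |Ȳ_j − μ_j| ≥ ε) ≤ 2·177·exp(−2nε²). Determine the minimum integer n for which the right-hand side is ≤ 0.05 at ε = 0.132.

255

Need 2·177·exp(−2nε²) ≤ 0.05, i.e. exp(−2nε²) ≤ 0.05/354.
So 2nε² ≥ ln(354/0.05) = 8.865029.
Hence n ≥ 8.865029/(2·0.132²) = 254.391.
The smallest integer n is 255.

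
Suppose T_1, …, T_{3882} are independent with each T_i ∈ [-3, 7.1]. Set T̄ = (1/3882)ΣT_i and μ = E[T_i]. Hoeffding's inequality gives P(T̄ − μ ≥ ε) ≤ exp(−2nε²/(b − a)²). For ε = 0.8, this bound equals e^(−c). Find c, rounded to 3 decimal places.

c = 2nε²/(b − a)² = 2·3882·0.8² / 10.1² = 48.7105.

48.711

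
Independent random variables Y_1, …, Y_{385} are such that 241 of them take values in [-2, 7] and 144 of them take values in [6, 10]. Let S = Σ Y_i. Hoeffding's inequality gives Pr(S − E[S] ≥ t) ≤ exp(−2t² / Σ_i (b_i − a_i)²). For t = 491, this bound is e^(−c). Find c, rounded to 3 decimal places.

22.092

Σ(b_i − a_i)² = 241·9² + 144·4² = 21825.
c = 2t² / 21825 = 2·491² / 21825 = 22.0922.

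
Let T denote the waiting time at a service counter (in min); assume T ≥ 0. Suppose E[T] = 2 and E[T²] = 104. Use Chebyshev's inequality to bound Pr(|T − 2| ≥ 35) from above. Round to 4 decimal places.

Var(T) = E[T²] − (E[T])² = 104 − 4 = 100.
Chebyshev's inequality: Pr(|T − μ| ≥ t) ≤ Var(T)/t² = 100/1225 = 0.0816.

0.0816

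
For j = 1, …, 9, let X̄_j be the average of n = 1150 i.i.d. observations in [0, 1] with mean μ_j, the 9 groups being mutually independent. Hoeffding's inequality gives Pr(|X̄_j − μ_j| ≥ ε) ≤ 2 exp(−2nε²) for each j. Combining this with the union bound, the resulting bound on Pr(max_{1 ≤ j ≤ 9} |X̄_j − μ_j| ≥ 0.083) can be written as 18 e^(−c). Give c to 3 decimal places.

Union bound over the 9 events: Pr(max_{1 ≤ j ≤ 9} |X̄_j − μ_j| ≥ 0.083) ≤ 9·2·exp(−2nε²) = 18 exp(−2·1150·0.083²).
So c = 2·1150·0.083² = 15.8447.

15.845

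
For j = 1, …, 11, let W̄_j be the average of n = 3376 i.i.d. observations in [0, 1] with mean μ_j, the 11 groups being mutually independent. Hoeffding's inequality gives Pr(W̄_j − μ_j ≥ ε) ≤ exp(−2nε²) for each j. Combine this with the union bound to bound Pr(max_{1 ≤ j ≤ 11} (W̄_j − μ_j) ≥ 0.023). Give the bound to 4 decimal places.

0.3092

Per-experiment Hoeffding bound: exp(−2·3376·0.023²) = exp(−3.57181) = 0.028105.
Union bound over 11 events: 11·0.028105 = 0.30915.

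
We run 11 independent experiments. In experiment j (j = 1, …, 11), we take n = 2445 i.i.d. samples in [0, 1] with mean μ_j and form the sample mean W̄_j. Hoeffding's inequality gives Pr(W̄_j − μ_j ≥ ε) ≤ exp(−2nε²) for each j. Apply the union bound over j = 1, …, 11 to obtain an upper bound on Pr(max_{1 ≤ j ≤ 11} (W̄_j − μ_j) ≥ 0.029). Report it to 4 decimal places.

0.1800

Per-experiment Hoeffding bound: exp(−2·2445·0.029²) = exp(−4.11249) = 0.016367.
Union bound over 11 events: 11·0.016367 = 0.18004.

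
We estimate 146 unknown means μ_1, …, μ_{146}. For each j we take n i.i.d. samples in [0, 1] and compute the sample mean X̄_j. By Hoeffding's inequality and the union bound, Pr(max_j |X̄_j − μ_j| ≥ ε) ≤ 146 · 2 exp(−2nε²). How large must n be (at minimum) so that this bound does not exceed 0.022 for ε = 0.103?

Need 2·146·exp(−2nε²) ≤ 0.022, i.e. exp(−2nε²) ≤ 0.022/292.
So 2nε² ≥ ln(292/0.022) = 9.493467.
Hence n ≥ 9.493467/(2·0.103²) = 447.425.
The smallest integer n is 448.

448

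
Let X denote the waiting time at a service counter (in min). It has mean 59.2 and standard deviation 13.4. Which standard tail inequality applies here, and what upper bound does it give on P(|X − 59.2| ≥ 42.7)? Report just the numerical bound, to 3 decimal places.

Mean and variance are known, so Chebyshev's inequality applies.
Chebyshev: P(|X − μ| ≥ t) ≤ Var(X)/t².
Var(X) = σ² = 13.4² = 179.56.
Bound = 179.56 / 1823.29 = 0.0985.

0.098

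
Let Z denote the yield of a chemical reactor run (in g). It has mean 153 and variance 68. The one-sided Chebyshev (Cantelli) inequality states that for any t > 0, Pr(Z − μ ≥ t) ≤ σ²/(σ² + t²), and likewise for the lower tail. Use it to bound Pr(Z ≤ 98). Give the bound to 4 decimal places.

0.0220

Here σ² = 68 and t = 55, so σ² + t² = 3093.
Cantelli's bound: 68/3093 = 0.0220.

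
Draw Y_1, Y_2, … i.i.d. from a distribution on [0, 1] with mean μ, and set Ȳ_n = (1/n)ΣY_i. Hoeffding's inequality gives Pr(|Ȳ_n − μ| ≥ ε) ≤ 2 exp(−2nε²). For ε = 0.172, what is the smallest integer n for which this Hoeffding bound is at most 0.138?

46

Require 2·exp(−2nε²) ≤ 0.138, i.e. 2nε² ≥ ln(2/0.138) = 2.673649.
So n ≥ 2.673649 / (2·0.172²) = 45.187.
The smallest integer n is 46.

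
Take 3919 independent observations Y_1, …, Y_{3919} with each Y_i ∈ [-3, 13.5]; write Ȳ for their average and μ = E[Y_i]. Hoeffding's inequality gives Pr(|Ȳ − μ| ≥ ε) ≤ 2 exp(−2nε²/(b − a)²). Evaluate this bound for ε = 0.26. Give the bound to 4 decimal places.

Exponent: 2nε²/(b − a)² = 2·3919·0.26² / 16.5² = 1.94618.
Bound = 2·exp(−1.94618) = 0.28564.

0.2856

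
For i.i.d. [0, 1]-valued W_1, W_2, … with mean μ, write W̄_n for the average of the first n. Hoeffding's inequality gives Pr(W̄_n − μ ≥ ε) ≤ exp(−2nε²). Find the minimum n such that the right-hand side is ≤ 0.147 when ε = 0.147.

Require exp(−2nε²) ≤ 0.147, i.e. 2nε² ≥ ln(1/0.147) = 1.917323.
So n ≥ 1.917323 / (2·0.147²) = 44.364.
The smallest integer n is 45.

45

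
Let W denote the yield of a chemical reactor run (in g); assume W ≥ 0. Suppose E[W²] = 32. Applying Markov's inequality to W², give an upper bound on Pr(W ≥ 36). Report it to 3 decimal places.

Since W ≥ 0, the event {W ≥ 36} is the same as {W² ≥ 1296}.
Markov's inequality applied to W² gives Pr(W² ≥ 1296) ≤ E[W²]/1296 = 32/1296 = 0.0247.

0.025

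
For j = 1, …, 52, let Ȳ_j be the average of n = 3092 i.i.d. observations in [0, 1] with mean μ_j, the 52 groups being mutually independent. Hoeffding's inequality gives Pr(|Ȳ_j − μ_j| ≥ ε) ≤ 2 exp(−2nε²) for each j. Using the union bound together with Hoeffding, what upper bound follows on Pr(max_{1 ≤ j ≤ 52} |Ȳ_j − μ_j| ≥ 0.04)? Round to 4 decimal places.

0.0052

Per-experiment Hoeffding bound: 2·exp(−2·3092·0.04²) = 2·exp(−9.89440) = 0.00010091.
Union bound over 52 events: 52·0.00010091 = 0.00525.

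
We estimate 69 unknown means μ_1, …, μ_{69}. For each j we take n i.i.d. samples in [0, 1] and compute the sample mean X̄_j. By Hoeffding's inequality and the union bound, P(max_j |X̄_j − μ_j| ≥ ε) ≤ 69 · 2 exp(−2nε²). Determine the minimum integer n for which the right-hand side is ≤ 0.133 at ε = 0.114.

Need 2·69·exp(−2nε²) ≤ 0.133, i.e. exp(−2nε²) ≤ 0.133/138.
So 2nε² ≥ ln(138/0.133) = 6.944660.
Hence n ≥ 6.944660/(2·0.114²) = 267.185.
The smallest integer n is 268.

268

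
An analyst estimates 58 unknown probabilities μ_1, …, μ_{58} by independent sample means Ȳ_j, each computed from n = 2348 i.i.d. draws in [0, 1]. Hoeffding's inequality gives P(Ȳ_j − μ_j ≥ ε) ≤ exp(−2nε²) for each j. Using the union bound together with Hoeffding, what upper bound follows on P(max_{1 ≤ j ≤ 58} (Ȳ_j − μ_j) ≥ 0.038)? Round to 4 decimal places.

0.0658

Per-experiment Hoeffding bound: exp(−2·2348·0.038²) = exp(−6.78102) = 0.0011351.
Union bound over 58 events: 58·0.0011351 = 0.06584.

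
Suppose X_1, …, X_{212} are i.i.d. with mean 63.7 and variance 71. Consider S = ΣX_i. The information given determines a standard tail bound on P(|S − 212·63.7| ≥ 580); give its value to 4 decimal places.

0.0447

With mean and variance of each term known, Chebyshev's inequality bounds the deviation of the sum (or sample mean).
Var(S) = n·Var(X_i) = 212·71 = 15052.
Chebyshev: P(|S − 212·63.7| ≥ 580) ≤ Var(S)/580² = 15052/336400 = 0.0447.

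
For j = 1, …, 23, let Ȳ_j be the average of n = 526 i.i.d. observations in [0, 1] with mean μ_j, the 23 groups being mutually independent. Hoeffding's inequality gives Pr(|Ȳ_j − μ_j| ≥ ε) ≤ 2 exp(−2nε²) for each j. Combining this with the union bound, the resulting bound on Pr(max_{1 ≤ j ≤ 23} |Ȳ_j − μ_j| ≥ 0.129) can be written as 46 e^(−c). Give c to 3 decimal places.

17.506

Union bound over the 23 events: Pr(max_{1 ≤ j ≤ 23} |Ȳ_j − μ_j| ≥ 0.129) ≤ 23·2·exp(−2nε²) = 46 exp(−2·526·0.129²).
So c = 2·526·0.129² = 17.5063.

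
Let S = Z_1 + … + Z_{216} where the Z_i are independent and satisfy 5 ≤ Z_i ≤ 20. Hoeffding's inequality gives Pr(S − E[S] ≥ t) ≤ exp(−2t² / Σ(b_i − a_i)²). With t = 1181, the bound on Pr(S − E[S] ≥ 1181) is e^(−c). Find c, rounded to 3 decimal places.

57.398

Σ(b_i − a_i)² = 216·(15)² = 48600.
c = 2t²/48600 = 2·1181²/48600 = 57.3976.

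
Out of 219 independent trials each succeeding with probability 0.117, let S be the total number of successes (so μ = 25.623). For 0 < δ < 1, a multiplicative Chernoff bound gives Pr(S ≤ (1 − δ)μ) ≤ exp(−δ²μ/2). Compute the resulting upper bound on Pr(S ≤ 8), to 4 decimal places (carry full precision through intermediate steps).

0.0023

Write 8 = (1 − δ)μ, so δ = 1 − 8/25.623 = 0.6877805…
Then the exponent is δ²μ/2 = (μ − 8)²/(2μ) = 6.060378.
Bound = exp(−6.060378) = 0.00233.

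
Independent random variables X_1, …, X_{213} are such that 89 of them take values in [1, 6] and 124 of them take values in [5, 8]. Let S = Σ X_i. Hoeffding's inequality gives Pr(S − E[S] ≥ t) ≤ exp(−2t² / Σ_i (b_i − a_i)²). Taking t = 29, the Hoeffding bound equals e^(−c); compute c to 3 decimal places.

Σ(b_i − a_i)² = 89·5² + 124·3² = 3341.
c = 2t² / 3341 = 2·29² / 3341 = 0.5034.

0.503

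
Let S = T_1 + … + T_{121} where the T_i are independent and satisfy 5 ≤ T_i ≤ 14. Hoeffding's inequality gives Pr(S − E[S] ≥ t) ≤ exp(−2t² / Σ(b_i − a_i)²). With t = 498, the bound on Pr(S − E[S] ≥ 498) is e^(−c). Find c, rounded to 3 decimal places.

50.608

Σ(b_i − a_i)² = 121·(9)² = 9801.
c = 2t²/9801 = 2·498²/9801 = 50.6079.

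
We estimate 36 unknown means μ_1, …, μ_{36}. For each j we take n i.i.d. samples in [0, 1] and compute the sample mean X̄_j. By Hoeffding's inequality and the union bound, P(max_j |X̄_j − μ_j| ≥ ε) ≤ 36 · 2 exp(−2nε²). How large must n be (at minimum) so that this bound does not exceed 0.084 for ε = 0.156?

139

Need 2·36·exp(−2nε²) ≤ 0.084, i.e. exp(−2nε²) ≤ 0.084/72.
So 2nε² ≥ ln(72/0.084) = 6.753605.
Hence n ≥ 6.753605/(2·0.156²) = 138.757.
The smallest integer n is 139.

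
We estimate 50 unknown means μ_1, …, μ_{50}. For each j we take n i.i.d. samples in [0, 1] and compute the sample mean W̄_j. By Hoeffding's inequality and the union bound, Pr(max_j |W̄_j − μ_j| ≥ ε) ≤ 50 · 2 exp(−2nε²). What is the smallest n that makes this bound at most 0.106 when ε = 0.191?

94

Need 2·50·exp(−2nε²) ≤ 0.106, i.e. exp(−2nε²) ≤ 0.106/100.
So 2nε² ≥ ln(100/0.106) = 6.849486.
Hence n ≥ 6.849486/(2·0.191²) = 93.877.
The smallest integer n is 94.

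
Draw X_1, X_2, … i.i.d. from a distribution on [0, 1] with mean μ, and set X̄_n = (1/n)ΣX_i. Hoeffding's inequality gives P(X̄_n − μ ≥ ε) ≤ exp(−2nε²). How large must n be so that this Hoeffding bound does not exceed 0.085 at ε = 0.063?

Require exp(−2nε²) ≤ 0.085, i.e. 2nε² ≥ ln(1/0.085) = 2.465104.
So n ≥ 2.465104 / (2·0.063²) = 310.545.
The smallest integer n is 311.

311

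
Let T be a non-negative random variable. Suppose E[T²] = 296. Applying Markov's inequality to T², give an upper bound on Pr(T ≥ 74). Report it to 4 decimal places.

Since T ≥ 0, the event {T ≥ 74} is the same as {T² ≥ 5476}.
Markov's inequality applied to T² gives Pr(T² ≥ 5476) ≤ E[T²]/5476 = 296/5476 = 0.0541.

0.0541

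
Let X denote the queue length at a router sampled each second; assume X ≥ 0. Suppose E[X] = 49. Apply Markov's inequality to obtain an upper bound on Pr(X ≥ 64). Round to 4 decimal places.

0.7656

Markov's inequality: for a non-negative random variable, Pr(X ≥ a) ≤ E[X]/a.
Here E[X] = 49 and a = 64, so the bound is 49/64 = 0.7656.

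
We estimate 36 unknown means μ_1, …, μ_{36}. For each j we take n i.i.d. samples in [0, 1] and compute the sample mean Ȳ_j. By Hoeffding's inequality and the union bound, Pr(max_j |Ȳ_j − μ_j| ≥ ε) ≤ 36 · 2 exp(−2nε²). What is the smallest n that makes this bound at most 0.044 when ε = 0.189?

Need 2·36·exp(−2nε²) ≤ 0.044, i.e. exp(−2nε²) ≤ 0.044/72.
So 2nε² ≥ ln(72/0.044) = 7.400232.
Hence n ≥ 7.400232/(2·0.189²) = 103.584.
The smallest integer n is 104.

104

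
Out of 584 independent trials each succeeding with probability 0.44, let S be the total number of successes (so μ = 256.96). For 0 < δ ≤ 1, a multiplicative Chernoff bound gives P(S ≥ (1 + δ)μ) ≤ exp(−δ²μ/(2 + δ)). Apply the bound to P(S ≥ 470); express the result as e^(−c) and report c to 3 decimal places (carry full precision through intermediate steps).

62.433

Write 470 = (1 + δ)μ, so δ = 470/256.96 − 1 = 0.8290785…
Then the exponent is δ²μ/(2 + δ) = (470 − μ)² / (μ·(2 + δ)) = 62.432653.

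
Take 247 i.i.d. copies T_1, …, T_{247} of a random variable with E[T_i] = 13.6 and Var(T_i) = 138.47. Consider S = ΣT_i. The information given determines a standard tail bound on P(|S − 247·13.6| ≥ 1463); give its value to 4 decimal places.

0.0160

With mean and variance of each term known, Chebyshev's inequality bounds the deviation of the sum (or sample mean).
Var(S) = n·Var(T_i) = 247·138.47 = 34202.09.
Chebyshev: P(|S − 247·13.6| ≥ 1463) ≤ Var(S)/1463² = 34202.09/2140369 = 0.0160.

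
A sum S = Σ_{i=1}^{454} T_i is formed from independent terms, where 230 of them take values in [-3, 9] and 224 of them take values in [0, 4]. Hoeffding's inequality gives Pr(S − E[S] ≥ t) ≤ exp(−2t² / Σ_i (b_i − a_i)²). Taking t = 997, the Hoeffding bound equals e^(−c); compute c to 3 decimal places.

Σ(b_i − a_i)² = 230·12² + 224·4² = 36704.
c = 2t² / 36704 = 2·997² / 36704 = 54.1635.

54.164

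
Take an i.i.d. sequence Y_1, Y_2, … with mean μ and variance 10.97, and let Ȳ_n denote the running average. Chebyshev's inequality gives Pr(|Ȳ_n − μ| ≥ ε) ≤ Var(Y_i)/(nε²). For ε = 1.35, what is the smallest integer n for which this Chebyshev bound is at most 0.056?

Require 10.97/(n·1.35²) ≤ 0.056, i.e. n ≥ 10.97/(0.056·1.35²) = 107.486.
The smallest integer n is 108.

108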